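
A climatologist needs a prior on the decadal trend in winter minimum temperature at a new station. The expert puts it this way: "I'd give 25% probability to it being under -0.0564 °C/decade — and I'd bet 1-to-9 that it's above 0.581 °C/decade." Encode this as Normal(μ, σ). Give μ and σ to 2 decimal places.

μ = 0.16, σ = 0.33

For Normal(μ,σ), the p-quantile is μ + z_p·σ. Here z_{0.25} = -0.6745, z_{0.9} = 1.282.
So -0.0564 = μ − 0.6745σ and 0.581 = μ + 1.282σ.
Subtracting: σ = (0.581 − -0.0564)/(1.282 − (-0.6745)) = 0.33.
Then μ = -0.0564 − (-0.6745)·0.33 = 0.16.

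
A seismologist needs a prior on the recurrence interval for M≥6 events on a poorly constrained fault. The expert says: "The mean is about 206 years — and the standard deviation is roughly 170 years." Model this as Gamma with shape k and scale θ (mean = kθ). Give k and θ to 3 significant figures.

For Gamma(k, scale θ): mean = kθ, variance = kθ², so CV = 1/√k.
CV = SD/mean = 170/206 = 0.8252, hence k = 1/CV² = 1.47.
Then θ = mean/k = 206/1.47 = 140.

k ≈ 1.47, θ ≈ 140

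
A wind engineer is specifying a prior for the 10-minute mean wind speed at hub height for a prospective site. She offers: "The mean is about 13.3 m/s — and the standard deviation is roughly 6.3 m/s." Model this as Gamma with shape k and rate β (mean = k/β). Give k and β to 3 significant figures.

k ≈ 4.46, β ≈ 0.335

For Gamma(k, rate β): mean = k/β, variance = k/β², so CV = 1/√k.
CV = SD/mean = 6.3/13.3 = 0.4737, hence k = 1/CV² = 4.46.
Then β = k/mean = 4.46/13.3 = 0.335.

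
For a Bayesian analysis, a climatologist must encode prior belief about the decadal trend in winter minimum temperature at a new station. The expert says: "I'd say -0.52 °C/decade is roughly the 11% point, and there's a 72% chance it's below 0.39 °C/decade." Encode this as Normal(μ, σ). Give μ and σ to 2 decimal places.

For Normal(μ,σ), the p-quantile is μ + z_p·σ. Here z_{0.11} = -1.227, z_{0.72} = 0.5828.
So -0.52 = μ − 1.227σ and 0.39 = μ + 0.5828σ.
Subtracting: σ = (0.39 − -0.52)/(0.5828 − (-1.227)) = 0.50.
Then μ = -0.52 − (-1.227)·0.50 = 0.10.

μ = 0.10, σ = 0.50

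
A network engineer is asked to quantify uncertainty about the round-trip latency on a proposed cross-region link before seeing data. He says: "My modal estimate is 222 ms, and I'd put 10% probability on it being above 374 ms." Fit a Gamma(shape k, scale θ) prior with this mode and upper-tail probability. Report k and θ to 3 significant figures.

k ≈ 7.95, θ ≈ 31.9

Gamma(k,θ) with k>1 has mode (k−1)θ, so θ = 222/(k−1).
Need P(X < 374) = 0.9 with θ tied to k this way. Start at k = 2, θ = 222: P(X<374) ≈ 0.502.
Too low — raise k to concentrate. Iterating converges to k ≈ 7.95.
Then θ = 222/(7.95−1) ≈ 31.9.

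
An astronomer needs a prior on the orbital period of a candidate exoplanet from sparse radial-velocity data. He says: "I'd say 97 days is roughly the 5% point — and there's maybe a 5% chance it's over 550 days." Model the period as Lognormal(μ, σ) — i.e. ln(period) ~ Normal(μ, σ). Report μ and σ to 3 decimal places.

μ ≈ 5.442, σ ≈ 0.527

If T ~ Lognormal(μ,σ) then ln T ~ Normal(μ,σ), so the p-quantile of ln T is μ + z_p·σ.
ln(97) = 4.575 and ln(550) = 6.31; z_{0.05} = -1.645, z_{0.95} = 1.645.
σ = (6.31 − 4.575)/(1.645 − (-1.645)) = 0.527.
μ = 4.575 − (-1.645)·0.527 = 5.442.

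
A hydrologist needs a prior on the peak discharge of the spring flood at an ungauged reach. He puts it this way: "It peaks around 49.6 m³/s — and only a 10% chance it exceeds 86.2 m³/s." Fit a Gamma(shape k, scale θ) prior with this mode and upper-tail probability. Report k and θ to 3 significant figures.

k ≈ 7.21, θ ≈ 7.98

Gamma(k,θ) with k>1 has mode (k−1)θ, so θ = 49.6/(k−1).
Need P(X < 86.2) = 0.9 with θ tied to k this way. Start at k = 2, θ = 49.6: P(X<86.2) ≈ 0.518.
Too low — raise k to concentrate. Iterating converges to k ≈ 7.21.
Then θ = 49.6/(7.21−1) ≈ 7.98.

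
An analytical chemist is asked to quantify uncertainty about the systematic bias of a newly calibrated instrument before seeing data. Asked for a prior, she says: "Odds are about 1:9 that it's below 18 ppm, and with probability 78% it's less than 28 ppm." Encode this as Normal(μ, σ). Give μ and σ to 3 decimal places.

μ = 24.240, σ = 4.869

For Normal(μ,σ), the p-quantile is μ + z_p·σ. Here z_{0.1} = -1.282, z_{0.78} = 0.7722.
So 18 = μ − 1.282σ and 28 = μ + 0.7722σ.
Subtracting: σ = (28 − 18)/(0.7722 − (-1.282)) = 4.869.
Then μ = 18 − (-1.282)·4.869 = 24.240.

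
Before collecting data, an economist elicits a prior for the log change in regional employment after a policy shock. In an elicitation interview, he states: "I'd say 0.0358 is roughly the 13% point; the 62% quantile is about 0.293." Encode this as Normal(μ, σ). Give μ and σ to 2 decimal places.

μ = 0.24, σ = 0.18

The p-quantile of Normal(μ,σ) is μ + z_p·σ, with z_{0.13} = -1.126 and z_{0.62} = 0.3055.
Eliminate σ: μ = (z₂·x₁ − z₁·x₂)/(z₂ − z₁) = (0.3055·0.0358 − (-1.126)·0.293)/1.432 = 0.24.
Then σ = (x₂ − x₁)/(z₂ − z₁) = (0.293 − 0.0358)/1.432 = 0.18.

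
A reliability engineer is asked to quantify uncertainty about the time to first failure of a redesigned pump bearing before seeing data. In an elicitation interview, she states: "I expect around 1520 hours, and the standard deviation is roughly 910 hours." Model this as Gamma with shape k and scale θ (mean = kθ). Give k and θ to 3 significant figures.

For Gamma(k, scale θ): mean = kθ, variance = kθ², so CV = 1/√k.
CV = SD/mean = 910/1520 = 0.5987, hence k = 1/CV² = 2.79.
Then θ = mean/k = 1520/2.79 = 545.

k ≈ 2.79, θ ≈ 545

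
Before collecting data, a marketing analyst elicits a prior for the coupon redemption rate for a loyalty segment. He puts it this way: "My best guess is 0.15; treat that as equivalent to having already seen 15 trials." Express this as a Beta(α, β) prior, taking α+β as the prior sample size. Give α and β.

α = 2.25, β = 12.75

Under the effective-sample-size interpretation, Beta(α, β) has prior mean α/(α+β) and prior sample size α+β.
So α+β = 15 and α/(α+β) = 0.15, giving α = 0.15·15 = 2.25 and β = 15 − 2.25 = 12.75.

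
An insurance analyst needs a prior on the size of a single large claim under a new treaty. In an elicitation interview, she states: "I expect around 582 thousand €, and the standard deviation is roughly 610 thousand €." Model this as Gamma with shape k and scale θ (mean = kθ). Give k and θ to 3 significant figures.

k ≈ 0.91, θ ≈ 639

For Gamma(k, scale θ): mean = kθ, variance = kθ², so CV = 1/√k.
CV = SD/mean = 610/582 = 1.048, hence k = 1/CV² = 0.91.
Then θ = mean/k = 582/0.91 = 639.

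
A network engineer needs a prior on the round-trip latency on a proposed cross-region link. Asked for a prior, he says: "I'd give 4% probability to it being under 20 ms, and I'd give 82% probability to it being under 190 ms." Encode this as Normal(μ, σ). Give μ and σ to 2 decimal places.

μ = 131.63, σ = 63.76

For Normal(μ,σ), the p-quantile is μ + z_p·σ. Here z_{0.04} = -1.751, z_{0.82} = 0.9154.
So 20 = μ − 1.751σ and 190 = μ + 0.9154σ.
Subtracting: σ = (190 − 20)/(0.9154 − (-1.751)) = 63.76.
Then μ = 20 − (-1.751)·63.76 = 131.63.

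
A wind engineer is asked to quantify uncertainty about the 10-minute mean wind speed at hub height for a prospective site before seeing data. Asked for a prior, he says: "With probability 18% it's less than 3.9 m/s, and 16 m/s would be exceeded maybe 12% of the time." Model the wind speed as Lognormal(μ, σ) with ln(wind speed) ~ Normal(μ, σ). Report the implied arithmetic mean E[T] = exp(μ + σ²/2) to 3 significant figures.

E[T] ≈ 9.09 m/s

If T ~ Lognormal(μ,σ) then ln T ~ Normal(μ,σ), so the p-quantile of ln T is μ + z_p·σ.
ln(3.9) = 1.361 and ln(16) = 2.773; z_{0.18} = -0.9154, z_{0.88} = 1.175.
σ = (2.773 − 1.361)/(1.175 − (-0.9154)) = 0.675.
μ = 1.361 − (-0.9154)·0.675 = 1.979.
E[T] = exp(μ + σ²/2) = exp(1.979 + 0.2280) = 9.09 m/s.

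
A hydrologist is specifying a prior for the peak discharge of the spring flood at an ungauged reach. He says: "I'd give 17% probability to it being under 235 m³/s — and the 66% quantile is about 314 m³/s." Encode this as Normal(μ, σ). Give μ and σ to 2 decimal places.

The p-quantile of Normal(μ,σ) is μ + z_p·σ, with z_{0.17} = -0.9542 and z_{0.66} = 0.4125.
Eliminate σ: μ = (z₂·x₁ − z₁·x₂)/(z₂ − z₁) = (0.4125·235 − (-0.9542)·314)/1.367 = 290.16.
Then σ = (x₂ − x₁)/(z₂ − z₁) = (314 − 235)/1.367 = 57.81.

μ = 290.16, σ = 57.81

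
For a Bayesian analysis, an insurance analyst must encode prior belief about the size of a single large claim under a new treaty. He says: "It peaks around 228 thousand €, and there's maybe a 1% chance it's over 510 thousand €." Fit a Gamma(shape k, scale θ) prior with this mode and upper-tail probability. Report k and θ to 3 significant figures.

Gamma(k,θ) with k>1 has mode (k−1)θ, so θ = 228/(k−1).
Need P(X < 510) = 0.99 with θ tied to k this way. Start at k = 2, θ = 228: P(X<510) ≈ 0.654.
Too low — raise k to concentrate. Iterating converges to k ≈ 8.41.
Then θ = 228/(8.41−1) ≈ 30.8.

k ≈ 8.41, θ ≈ 30.8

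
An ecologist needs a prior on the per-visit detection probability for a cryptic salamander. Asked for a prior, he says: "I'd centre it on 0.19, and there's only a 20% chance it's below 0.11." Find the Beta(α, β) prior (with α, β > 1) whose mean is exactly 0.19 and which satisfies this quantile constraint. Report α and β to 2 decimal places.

α ≈ 3.35, β ≈ 14.27

With mean 0.19 fixed, write α = 0.19s, β = 0.81s where s = α+β.
Need P(θ < 0.11) = 0.2 under Beta(0.19s, 0.81s). Normal approximation: (q−m)/√(m(1−m)/s) ≈ z_{0.2} = -0.842, so s ≈ 0.19·0.81·(-0.842)²/(0.11−0.19)² = 17.0.
At s = 17.0: P(θ<0.11) ≈ 0.205. Adjusting to match 0.2 gives s ≈ 17.62.
So α = 0.19·17.62 ≈ 3.35, β = 0.81·17.62 ≈ 14.27.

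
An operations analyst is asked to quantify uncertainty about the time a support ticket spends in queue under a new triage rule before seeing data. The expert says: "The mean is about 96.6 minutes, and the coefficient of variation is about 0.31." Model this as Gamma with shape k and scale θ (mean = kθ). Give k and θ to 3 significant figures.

For Gamma(k, scale θ): mean = kθ, variance = kθ², so CV = 1/√k.
CV = 0.31, hence k = 1/CV² = 10.4.
Then θ = mean/k = 96.6/10.4 = 9.28.

k ≈ 10.4, θ ≈ 9.28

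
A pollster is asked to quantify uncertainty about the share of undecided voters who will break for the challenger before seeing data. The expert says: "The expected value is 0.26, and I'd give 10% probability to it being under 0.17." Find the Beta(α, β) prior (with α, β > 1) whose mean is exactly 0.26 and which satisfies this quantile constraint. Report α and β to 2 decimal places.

α ≈ 9.32, β ≈ 26.53

With mean 0.26 fixed, write α = 0.26s, β = 0.74s where s = α+β.
Need P(θ < 0.17) = 0.1 under Beta(0.26s, 0.74s). Normal approximation: (q−m)/√(m(1−m)/s) ≈ z_{0.1} = -1.28, so s ≈ 0.26·0.74·(-1.28)²/(0.17−0.26)² = 39.0.
At s = 39.0: P(θ<0.17) ≈ 0.090. Adjusting to match 0.1 gives s ≈ 35.85.
So α = 0.26·35.85 ≈ 9.32, β = 0.74·35.85 ≈ 26.53.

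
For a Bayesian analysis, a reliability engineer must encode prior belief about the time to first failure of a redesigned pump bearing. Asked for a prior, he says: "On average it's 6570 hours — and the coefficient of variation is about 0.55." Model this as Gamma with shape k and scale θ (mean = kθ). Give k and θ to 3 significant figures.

k ≈ 3.31, θ ≈ 1990

For Gamma(k, scale θ): mean = kθ, variance = kθ², so CV = 1/√k.
CV = 0.55, hence k = 1/CV² = 3.31.
Then θ = mean/k = 6570/3.31 = 1990.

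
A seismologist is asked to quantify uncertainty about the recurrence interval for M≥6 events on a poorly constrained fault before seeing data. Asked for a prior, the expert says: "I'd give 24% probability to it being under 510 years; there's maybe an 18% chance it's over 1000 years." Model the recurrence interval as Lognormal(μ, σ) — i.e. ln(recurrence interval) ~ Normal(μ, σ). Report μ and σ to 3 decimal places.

μ ≈ 6.528, σ ≈ 0.415

If T ~ Lognormal(μ,σ) then ln T ~ Normal(μ,σ), so the p-quantile of ln T is μ + z_p·σ.
ln(510) = 6.234 and ln(1000) = 6.908; z_{0.24} = -0.7063, z_{0.82} = 0.9154.
σ = (6.908 − 6.234)/(0.9154 − (-0.7063)) = 0.415.
μ = 6.234 − (-0.7063)·0.415 = 6.528.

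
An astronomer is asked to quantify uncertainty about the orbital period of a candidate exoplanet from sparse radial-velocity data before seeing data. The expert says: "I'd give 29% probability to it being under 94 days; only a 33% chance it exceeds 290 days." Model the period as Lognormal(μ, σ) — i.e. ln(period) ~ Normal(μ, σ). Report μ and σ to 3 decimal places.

If T ~ Lognormal(μ,σ) then ln T ~ Normal(μ,σ), so the p-quantile of ln T is μ + z_p·σ.
ln(94) = 4.543 and ln(290) = 5.67; z_{0.29} = -0.5534, z_{0.67} = 0.4399.
σ = (5.67 − 4.543)/(0.4399 − (-0.5534)) = 1.134.
μ = 4.543 − (-0.5534)·1.134 = 5.171.

μ ≈ 5.171, σ ≈ 1.134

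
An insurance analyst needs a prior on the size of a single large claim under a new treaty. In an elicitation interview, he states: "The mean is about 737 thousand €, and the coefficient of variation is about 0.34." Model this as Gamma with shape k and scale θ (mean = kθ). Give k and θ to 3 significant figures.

k ≈ 8.65, θ ≈ 85.2

For Gamma(k, scale θ): mean = kθ, variance = kθ², so CV = 1/√k.
CV = 0.34, hence k = 1/CV² = 8.65.
Then θ = mean/k = 737/8.65 = 85.2.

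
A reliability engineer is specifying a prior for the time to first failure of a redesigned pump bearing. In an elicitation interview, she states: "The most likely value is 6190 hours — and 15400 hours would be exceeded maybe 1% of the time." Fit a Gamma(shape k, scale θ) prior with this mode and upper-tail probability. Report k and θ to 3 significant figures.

k ≈ 6.66, θ ≈ 1090

Gamma(k,θ) with k>1 has mode (k−1)θ, so θ = 6190/(k−1).
Need P(X < 15400) = 0.99 with θ tied to k this way. Start at k = 2, θ = 6190: P(X<15400) ≈ 0.710.
Too low — raise k to concentrate. Iterating converges to k ≈ 6.66.
Then θ = 6190/(6.66−1) ≈ 1090.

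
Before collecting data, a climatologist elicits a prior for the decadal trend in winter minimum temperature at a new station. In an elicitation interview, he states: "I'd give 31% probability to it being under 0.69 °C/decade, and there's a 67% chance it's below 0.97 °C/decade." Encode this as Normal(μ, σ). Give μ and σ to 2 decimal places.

The p-quantile of Normal(μ,σ) is μ + z_p·σ, with z_{0.31} = -0.4959 and z_{0.67} = 0.4399.
Eliminate σ: μ = (z₂·x₁ − z₁·x₂)/(z₂ − z₁) = (0.4399·0.69 − (-0.4959)·0.97)/0.9358 = 0.84.
Then σ = (x₂ − x₁)/(z₂ − z₁) = (0.97 − 0.69)/0.9358 = 0.30.

μ = 0.84, σ = 0.30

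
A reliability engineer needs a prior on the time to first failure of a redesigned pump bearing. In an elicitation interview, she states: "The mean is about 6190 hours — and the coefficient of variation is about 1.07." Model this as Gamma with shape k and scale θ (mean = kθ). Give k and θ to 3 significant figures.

For Gamma(k, scale θ): mean = kθ, variance = kθ², so CV = 1/√k.
CV = 1.07, hence k = 1/CV² = 0.873.
Then θ = mean/k = 6190/0.873 = 7090.

k ≈ 0.873, θ ≈ 7090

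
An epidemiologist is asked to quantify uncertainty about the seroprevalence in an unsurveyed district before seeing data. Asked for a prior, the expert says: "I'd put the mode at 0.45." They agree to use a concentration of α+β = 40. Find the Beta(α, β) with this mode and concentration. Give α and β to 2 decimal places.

α = 18.10, β = 21.90

For α,β > 1 the Beta mode is (α−1)/(α+β−2). With α+β = 40, the mode is (α−1)/38.
Set (α−1)/38 = 0.45 → α = 1 + 0.45·38 = 18.10.
β = 40 − α = 21.90.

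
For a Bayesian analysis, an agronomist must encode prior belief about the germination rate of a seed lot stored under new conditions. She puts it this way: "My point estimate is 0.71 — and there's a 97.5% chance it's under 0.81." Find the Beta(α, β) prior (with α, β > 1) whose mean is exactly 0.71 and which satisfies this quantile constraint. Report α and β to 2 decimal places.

With mean 0.71 fixed, write α = 0.71s, β = 0.29s where s = α+β.
Need P(θ < 0.81) = 0.975 under Beta(0.71s, 0.29s). Normal approximation: (q−m)/√(m(1−m)/s) ≈ z_{0.975} = 1.96, so s ≈ 0.71·0.29·(1.96)²/(0.81−0.71)² = 79.1.
At s = 79.1: P(θ<0.81) ≈ 0.982. Adjusting to match 0.975 gives s ≈ 69.13.
So α = 0.71·69.13 ≈ 49.08, β = 0.29·69.13 ≈ 20.05.

α ≈ 49.08, β ≈ 20.05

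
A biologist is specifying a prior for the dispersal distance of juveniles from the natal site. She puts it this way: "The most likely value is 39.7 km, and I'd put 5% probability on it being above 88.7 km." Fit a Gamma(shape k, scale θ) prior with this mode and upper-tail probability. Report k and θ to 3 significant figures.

k ≈ 5.25, θ ≈ 9.34

Gamma(k,θ) with k>1 has mode (k−1)θ, so θ = 39.7/(k−1).
Need P(X < 88.7) = 0.95 with θ tied to k this way. Start at k = 2, θ = 39.7: P(X<88.7) ≈ 0.654.
Too low — raise k to concentrate. Iterating converges to k ≈ 5.25.
Then θ = 39.7/(5.25−1) ≈ 9.34.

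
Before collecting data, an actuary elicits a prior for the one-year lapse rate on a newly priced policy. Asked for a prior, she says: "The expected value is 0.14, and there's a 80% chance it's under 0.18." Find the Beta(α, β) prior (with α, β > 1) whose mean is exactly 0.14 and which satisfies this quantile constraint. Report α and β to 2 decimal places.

α ≈ 6.77, β ≈ 41.58

With mean 0.14 fixed, write α = 0.14s, β = 0.86s where s = α+β.
Need P(θ < 0.18) = 0.8 under Beta(0.14s, 0.86s). Normal approximation: (q−m)/√(m(1−m)/s) ≈ z_{0.8} = 0.842, so s ≈ 0.14·0.86·(0.842)²/(0.18−0.14)² = 53.3.
At s = 53.3: P(θ<0.18) ≈ 0.809. Adjusting to match 0.8 gives s ≈ 48.35.
So α = 0.14·48.35 ≈ 6.77, β = 0.86·48.35 ≈ 41.58.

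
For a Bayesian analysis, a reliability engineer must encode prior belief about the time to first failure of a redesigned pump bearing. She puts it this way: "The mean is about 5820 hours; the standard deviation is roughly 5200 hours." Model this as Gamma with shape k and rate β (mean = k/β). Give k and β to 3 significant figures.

For Gamma(k, rate β): mean = k/β, variance = k/β², so CV = 1/√k.
CV = SD/mean = 5200/5820 = 0.8935, hence k = 1/CV² = 1.25.
Then β = k/mean = 1.25/5820 = 0.000215.

k ≈ 1.25, β ≈ 0.000215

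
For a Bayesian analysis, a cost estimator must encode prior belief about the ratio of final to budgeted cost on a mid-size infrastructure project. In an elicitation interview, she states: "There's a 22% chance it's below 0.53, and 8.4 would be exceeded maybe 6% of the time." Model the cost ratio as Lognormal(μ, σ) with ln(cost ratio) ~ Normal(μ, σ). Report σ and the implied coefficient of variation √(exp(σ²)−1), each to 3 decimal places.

σ ≈ 1.187, CV ≈ 1.760

If T ~ Lognormal(μ,σ) then ln T ~ Normal(μ,σ), so the p-quantile of ln T is μ + z_p·σ.
ln(0.53) = -0.6349 and ln(8.4) = 2.128; z_{0.22} = -0.7722, z_{0.94} = 1.555.
σ = (2.128 − -0.6349)/(1.555 − (-0.7722)) = 1.187.
μ = -0.6349 − (-0.7722)·1.187 = 0.282.
CV = √(exp(σ²)−1) = √(exp(1.4100)−1) = 1.760.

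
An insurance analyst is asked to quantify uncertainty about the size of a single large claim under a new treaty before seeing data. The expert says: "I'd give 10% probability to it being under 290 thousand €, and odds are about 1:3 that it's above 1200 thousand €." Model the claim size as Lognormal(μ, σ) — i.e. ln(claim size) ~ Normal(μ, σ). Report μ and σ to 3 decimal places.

If T ~ Lognormal(μ,σ) then ln T ~ Normal(μ,σ), so the p-quantile of ln T is μ + z_p·σ.
ln(290) = 5.67 and ln(1200) = 7.09; z_{0.1} = -1.282, z_{0.75} = 0.6745.
σ = (7.09 − 5.67)/(0.6745 − (-1.282)) = 0.726.
μ = 5.67 − (-1.282)·0.726 = 6.600.

μ ≈ 6.600, σ ≈ 0.726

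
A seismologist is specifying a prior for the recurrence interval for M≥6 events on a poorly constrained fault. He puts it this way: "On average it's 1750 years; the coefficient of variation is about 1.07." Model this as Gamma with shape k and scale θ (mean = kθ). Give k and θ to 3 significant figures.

k ≈ 0.873, θ ≈ 2000

For Gamma(k, scale θ): mean = kθ, variance = kθ², so CV = 1/√k.
CV = 1.07, hence k = 1/CV² = 0.873.
Then θ = mean/k = 1750/0.873 = 2000.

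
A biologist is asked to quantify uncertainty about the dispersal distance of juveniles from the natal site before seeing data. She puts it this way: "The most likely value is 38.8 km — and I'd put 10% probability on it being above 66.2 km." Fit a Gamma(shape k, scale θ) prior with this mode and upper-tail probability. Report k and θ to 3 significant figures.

Gamma(k,θ) with k>1 has mode (k−1)θ, so θ = 38.8/(k−1).
Need P(X < 66.2) = 0.9 with θ tied to k this way. Start at k = 2, θ = 38.8: P(X<66.2) ≈ 0.509.
Too low — raise k to concentrate. Iterating converges to k ≈ 7.64.
Then θ = 38.8/(7.64−1) ≈ 5.85.

k ≈ 7.64, θ ≈ 5.85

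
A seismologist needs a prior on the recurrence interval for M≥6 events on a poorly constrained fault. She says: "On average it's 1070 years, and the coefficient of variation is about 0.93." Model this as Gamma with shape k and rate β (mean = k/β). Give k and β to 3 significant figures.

k ≈ 1.16, β ≈ 0.00108

For Gamma(k, rate β): mean = k/β, variance = k/β², so CV = 1/√k.
CV = 0.93, hence k = 1/CV² = 1.16.
Then β = k/mean = 1.16/1070 = 0.00108.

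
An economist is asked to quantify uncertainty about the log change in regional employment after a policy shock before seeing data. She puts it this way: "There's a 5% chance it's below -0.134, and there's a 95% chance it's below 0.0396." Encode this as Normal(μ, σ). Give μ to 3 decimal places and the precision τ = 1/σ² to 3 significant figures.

μ = -0.047, τ = 359

For Normal(μ,σ), the p-quantile is μ + z_p·σ. Here z_{0.05} = -1.645, z_{0.95} = 1.645.
So -0.134 = μ − 1.645σ and 0.0396 = μ + 1.645σ.
Subtracting: σ = (0.0396 − -0.134)/(1.645 − (-1.645)) = 0.053.
Then μ = -0.134 − (-1.645)·0.053 = -0.047.
Precision τ = 1/σ² = 1/0.05277² = 359.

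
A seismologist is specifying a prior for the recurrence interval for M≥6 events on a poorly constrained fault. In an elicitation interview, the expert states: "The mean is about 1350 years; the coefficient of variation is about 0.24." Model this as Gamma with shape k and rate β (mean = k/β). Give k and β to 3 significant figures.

k ≈ 17.4, β ≈ 0.0129

For Gamma(k, rate β): mean = k/β, variance = k/β², so CV = 1/√k.
CV = 0.24, hence k = 1/CV² = 17.4.
Then β = k/mean = 17.4/1350 = 0.0129.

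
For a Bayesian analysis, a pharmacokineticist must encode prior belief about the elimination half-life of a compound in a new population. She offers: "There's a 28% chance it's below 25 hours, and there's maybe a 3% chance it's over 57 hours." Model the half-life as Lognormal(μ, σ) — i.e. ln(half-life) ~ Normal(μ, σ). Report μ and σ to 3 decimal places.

μ ≈ 3.414, σ ≈ 0.335

If T ~ Lognormal(μ,σ) then ln T ~ Normal(μ,σ), so the p-quantile of ln T is μ + z_p·σ.
ln(25) = 3.219 and ln(57) = 4.043; z_{0.28} = -0.5828, z_{0.97} = 1.881.
σ = (4.043 − 3.219)/(1.881 − (-0.5828)) = 0.335.
μ = 3.219 − (-0.5828)·0.335 = 3.414.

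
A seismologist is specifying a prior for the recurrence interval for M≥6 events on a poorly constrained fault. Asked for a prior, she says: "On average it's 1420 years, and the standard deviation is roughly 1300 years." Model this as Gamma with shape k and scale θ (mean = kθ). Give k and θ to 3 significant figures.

k ≈ 1.19, θ ≈ 1190

For Gamma(k, scale θ): mean = kθ, variance = kθ², so CV = 1/√k.
CV = SD/mean = 1300/1420 = 0.9155, hence k = 1/CV² = 1.19.
Then θ = mean/k = 1420/1.19 = 1190.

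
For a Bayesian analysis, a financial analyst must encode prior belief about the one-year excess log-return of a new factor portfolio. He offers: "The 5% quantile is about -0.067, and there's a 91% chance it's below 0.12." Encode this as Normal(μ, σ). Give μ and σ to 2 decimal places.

μ = 0.04, σ = 0.06

The p-quantile of Normal(μ,σ) is μ + z_p·σ, with z_{0.05} = -1.645 and z_{0.91} = 1.341.
Eliminate σ: μ = (z₂·x₁ − z₁·x₂)/(z₂ − z₁) = (1.341·-0.067 − (-1.645)·0.12)/2.986 = 0.04.
Then σ = (x₂ − x₁)/(z₂ − z₁) = (0.12 − -0.067)/2.986 = 0.06.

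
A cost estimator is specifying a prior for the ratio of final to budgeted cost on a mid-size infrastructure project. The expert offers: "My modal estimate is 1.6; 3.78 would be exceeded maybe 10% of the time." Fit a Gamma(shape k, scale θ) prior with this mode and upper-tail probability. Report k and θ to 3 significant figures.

Gamma(k,θ) with k>1 has mode (k−1)θ, so θ = 1.6/(k−1).
Need P(X < 3.78) = 0.9 with θ tied to k this way. Start at k = 2, θ = 1.6: P(X<3.78) ≈ 0.683.
Too low — raise k to concentrate. Iterating converges to k ≈ 3.6.
Then θ = 1.6/(3.6−1) ≈ 0.615.

k ≈ 3.6, θ ≈ 0.615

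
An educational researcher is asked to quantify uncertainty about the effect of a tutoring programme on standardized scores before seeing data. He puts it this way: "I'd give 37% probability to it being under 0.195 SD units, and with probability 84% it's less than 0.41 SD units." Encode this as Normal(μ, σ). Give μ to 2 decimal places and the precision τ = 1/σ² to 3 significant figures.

For Normal(μ,σ), the p-quantile is μ + z_p·σ. Here z_{0.37} = -0.3319, z_{0.84} = 0.9945.
So 0.195 = μ − 0.3319σ and 0.41 = μ + 0.9945σ.
Subtracting: σ = (0.41 − 0.195)/(0.9945 − (-0.3319)) = 0.16.
Then μ = 0.195 − (-0.3319)·0.16 = 0.25.
Precision τ = 1/σ² = 1/0.1621² = 38.1.

μ = 0.25, τ = 38.1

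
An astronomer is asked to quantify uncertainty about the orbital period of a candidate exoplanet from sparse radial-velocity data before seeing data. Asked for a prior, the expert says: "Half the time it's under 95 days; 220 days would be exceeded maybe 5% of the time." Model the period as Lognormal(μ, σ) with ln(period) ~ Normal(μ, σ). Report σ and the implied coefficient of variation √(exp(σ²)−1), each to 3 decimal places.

If T ~ Lognormal(μ,σ) then ln T ~ Normal(μ,σ), so the p-quantile of ln T is μ + z_p·σ.
ln(95) = 4.554 and ln(220) = 5.394; z_{0.5} = 0, z_{0.95} = 1.645.
σ = (5.394 − 4.554)/(1.645 − (0)) = 0.511.
μ = 4.554 − (0)·0.511 = 4.554.
CV = √(exp(σ²)−1) = √(exp(0.2606)−1) = 0.546.

σ ≈ 0.511, CV ≈ 0.546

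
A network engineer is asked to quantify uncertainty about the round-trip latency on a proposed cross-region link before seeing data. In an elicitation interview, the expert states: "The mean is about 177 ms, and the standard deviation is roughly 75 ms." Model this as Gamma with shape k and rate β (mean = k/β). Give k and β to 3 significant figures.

k ≈ 5.57, β ≈ 0.0315

For Gamma(k, rate β): mean = k/β, variance = k/β², so CV = 1/√k.
CV = SD/mean = 75/177 = 0.4237, hence k = 1/CV² = 5.57.
Then β = k/mean = 5.57/177 = 0.0315.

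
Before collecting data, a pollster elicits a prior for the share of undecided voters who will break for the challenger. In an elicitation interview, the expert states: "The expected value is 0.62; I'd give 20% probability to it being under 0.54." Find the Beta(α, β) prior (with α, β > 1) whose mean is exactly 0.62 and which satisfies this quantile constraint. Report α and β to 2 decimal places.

With mean 0.62 fixed, write α = 0.62s, β = 0.38s where s = α+β.
Need P(θ < 0.54) = 0.2 under Beta(0.62s, 0.38s). Normal approximation: (q−m)/√(m(1−m)/s) ≈ z_{0.2} = -0.842, so s ≈ 0.62·0.38·(-0.842)²/(0.54−0.62)² = 26.1.
At s = 26.1: P(θ<0.54) ≈ 0.198. Adjusting to match 0.2 gives s ≈ 25.57.
So α = 0.62·25.57 ≈ 15.85, β = 0.38·25.57 ≈ 9.72.

α ≈ 15.85, β ≈ 9.72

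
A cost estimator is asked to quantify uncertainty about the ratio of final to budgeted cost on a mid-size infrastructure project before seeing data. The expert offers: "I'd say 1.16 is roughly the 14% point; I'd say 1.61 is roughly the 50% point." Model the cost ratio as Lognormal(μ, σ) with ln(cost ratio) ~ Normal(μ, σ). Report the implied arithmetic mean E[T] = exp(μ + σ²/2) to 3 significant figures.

E[T] ≈ 1.69

If T ~ Lognormal(μ,σ) then ln T ~ Normal(μ,σ), so the p-quantile of ln T is μ + z_p·σ.
ln(1.16) = 0.1484 and ln(1.61) = 0.4762; z_{0.14} = -1.08, z_{0.5} = 0.
σ = (0.4762 − 0.1484)/(0 − (-1.08)) = 0.303.
μ = 0.1484 − (-1.08)·0.303 = 0.476.
E[T] = exp(μ + σ²/2) = exp(0.476 + 0.0460) = 1.69.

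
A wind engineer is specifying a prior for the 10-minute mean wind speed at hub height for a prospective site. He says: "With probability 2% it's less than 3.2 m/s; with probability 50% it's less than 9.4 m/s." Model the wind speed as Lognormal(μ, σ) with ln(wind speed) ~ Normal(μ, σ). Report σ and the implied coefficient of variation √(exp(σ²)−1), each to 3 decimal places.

σ ≈ 0.525, CV ≈ 0.563

If T ~ Lognormal(μ,σ) then ln T ~ Normal(μ,σ), so the p-quantile of ln T is μ + z_p·σ.
ln(3.2) = 1.163 and ln(9.4) = 2.241; z_{0.02} = -2.054, z_{0.5} = 0.
σ = (2.241 − 1.163)/(0 − (-2.054)) = 0.525.
μ = 1.163 − (-2.054)·0.525 = 2.241.
CV = √(exp(σ²)−1) = √(exp(0.2753)−1) = 0.563.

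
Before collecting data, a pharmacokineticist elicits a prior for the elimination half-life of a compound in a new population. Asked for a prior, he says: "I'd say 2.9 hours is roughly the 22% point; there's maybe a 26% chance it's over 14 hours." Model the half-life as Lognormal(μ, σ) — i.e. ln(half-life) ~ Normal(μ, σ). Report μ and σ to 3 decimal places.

μ ≈ 1.924, σ ≈ 1.112

If T ~ Lognormal(μ,σ) then ln T ~ Normal(μ,σ), so the p-quantile of ln T is μ + z_p·σ.
ln(2.9) = 1.065 and ln(14) = 2.639; z_{0.22} = -0.7722, z_{0.74} = 0.6433.
σ = (2.639 − 1.065)/(0.6433 − (-0.7722)) = 1.112.
μ = 1.065 − (-0.7722)·1.112 = 1.924.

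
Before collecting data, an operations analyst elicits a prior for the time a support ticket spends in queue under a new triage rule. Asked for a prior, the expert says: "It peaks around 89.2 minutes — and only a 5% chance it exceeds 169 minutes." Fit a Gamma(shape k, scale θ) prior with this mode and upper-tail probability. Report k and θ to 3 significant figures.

k ≈ 7.81, θ ≈ 13.1

Gamma(k,θ) with k>1 has mode (k−1)θ, so θ = 89.2/(k−1).
Need P(X < 169) = 0.95 with θ tied to k this way. Start at k = 2, θ = 89.2: P(X<169) ≈ 0.565.
Too low — raise k to concentrate. Iterating converges to k ≈ 7.81.
Then θ = 89.2/(7.81−1) ≈ 13.1.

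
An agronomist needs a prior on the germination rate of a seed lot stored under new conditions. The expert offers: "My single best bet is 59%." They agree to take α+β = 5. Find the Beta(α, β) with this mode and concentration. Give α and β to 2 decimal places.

For α,β > 1 the Beta mode is (α−1)/(α+β−2). With α+β = 5, the mode is (α−1)/3.
Set (α−1)/3 = 0.59 → α = 1 + 0.59·3 = 2.77.
β = 5 − α = 2.23.

α = 2.77, β = 2.23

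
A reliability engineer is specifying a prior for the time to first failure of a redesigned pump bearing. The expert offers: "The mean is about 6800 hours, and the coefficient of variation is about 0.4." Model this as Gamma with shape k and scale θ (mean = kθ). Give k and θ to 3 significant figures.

k ≈ 6.25, θ ≈ 1090

For Gamma(k, scale θ): mean = kθ, variance = kθ², so CV = 1/√k.
CV = 0.4, hence k = 1/CV² = 6.25.
Then θ = mean/k = 6800/6.25 = 1090.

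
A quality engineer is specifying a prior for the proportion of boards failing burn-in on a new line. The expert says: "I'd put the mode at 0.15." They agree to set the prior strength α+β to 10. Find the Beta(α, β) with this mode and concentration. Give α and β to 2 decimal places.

For α,β > 1 the Beta mode is (α−1)/(α+β−2). With α+β = 10, the mode is (α−1)/8.
Set (α−1)/8 = 0.15 → α = 1 + 0.15·8 = 2.20.
β = 10 − α = 7.80.

α = 2.20, β = 7.80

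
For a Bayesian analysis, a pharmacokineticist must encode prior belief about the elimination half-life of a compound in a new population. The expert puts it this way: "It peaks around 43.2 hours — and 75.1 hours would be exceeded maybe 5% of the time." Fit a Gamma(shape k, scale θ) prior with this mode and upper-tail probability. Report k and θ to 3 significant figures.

k ≈ 10.1, θ ≈ 4.73

Gamma(k,θ) with k>1 has mode (k−1)θ, so θ = 43.2/(k−1).
Need P(X < 75.1) = 0.95 with θ tied to k this way. Start at k = 2, θ = 43.2: P(X<75.1) ≈ 0.519.
Too low — raise k to concentrate. Iterating converges to k ≈ 10.1.
Then θ = 43.2/(10.1−1) ≈ 4.73.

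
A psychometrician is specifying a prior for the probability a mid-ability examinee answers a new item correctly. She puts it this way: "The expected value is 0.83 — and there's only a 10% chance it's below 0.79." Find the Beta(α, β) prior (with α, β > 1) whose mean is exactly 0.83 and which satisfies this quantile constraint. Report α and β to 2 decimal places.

With mean 0.83 fixed, write α = 0.83s, β = 0.17s where s = α+β.
Need P(θ < 0.79) = 0.1 under Beta(0.83s, 0.17s). Normal approximation: (q−m)/√(m(1−m)/s) ≈ z_{0.1} = -1.28, so s ≈ 0.83·0.17·(-1.28)²/(0.79−0.83)² = 144.8.
At s = 144.8: P(θ<0.79) ≈ 0.104. Adjusting to match 0.1 gives s ≈ 150.69.
So α = 0.83·150.69 ≈ 125.07, β = 0.17·150.69 ≈ 25.62.

α ≈ 125.07, β ≈ 25.62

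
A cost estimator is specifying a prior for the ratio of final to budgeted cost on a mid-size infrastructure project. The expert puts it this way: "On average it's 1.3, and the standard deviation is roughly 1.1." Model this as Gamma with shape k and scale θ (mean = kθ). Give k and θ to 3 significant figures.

For Gamma(k, scale θ): mean = kθ, variance = kθ², so CV = 1/√k.
CV = SD/mean = 1.1/1.3 = 0.8462, hence k = 1/CV² = 1.4.
Then θ = mean/k = 1.3/1.4 = 0.931.

k ≈ 1.4, θ ≈ 0.931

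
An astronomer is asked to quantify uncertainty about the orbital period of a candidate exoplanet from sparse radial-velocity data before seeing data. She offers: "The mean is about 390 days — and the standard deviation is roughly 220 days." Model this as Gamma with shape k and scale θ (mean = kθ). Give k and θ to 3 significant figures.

For Gamma(k, scale θ): mean = kθ, variance = kθ², so CV = 1/√k.
CV = SD/mean = 220/390 = 0.5641, hence k = 1/CV² = 3.14.
Then θ = mean/k = 390/3.14 = 124.

k ≈ 3.14, θ ≈ 124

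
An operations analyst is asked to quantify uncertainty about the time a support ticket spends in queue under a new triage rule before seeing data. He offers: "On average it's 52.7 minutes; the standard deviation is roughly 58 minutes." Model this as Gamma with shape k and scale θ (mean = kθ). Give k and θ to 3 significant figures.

k ≈ 0.826, θ ≈ 63.8

For Gamma(k, scale θ): mean = kθ, variance = kθ², so CV = 1/√k.
CV = SD/mean = 58/52.7 = 1.101, hence k = 1/CV² = 0.826.
Then θ = mean/k = 52.7/0.826 = 63.8.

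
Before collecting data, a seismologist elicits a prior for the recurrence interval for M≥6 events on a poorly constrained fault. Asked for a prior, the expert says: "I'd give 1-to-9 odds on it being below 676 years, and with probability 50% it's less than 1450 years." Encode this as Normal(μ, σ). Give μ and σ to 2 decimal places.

For Normal(μ,σ), the p-quantile is μ + z_p·σ. Here z_{0.1} = -1.282, z_{0.5} = 0.
So 676 = μ − 1.282σ and 1450 = μ + 0σ.
Subtracting: σ = (1450 − 676)/(0 − (-1.282)) = 603.96.
Then μ = 676 − (-1.282)·603.96 = 1450.00.

μ = 1450.00, σ = 603.96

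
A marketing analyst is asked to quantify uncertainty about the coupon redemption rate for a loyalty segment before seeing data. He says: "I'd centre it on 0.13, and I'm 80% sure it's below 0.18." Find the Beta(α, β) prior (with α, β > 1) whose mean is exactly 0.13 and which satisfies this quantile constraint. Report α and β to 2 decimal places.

With mean 0.13 fixed, write α = 0.13s, β = 0.87s where s = α+β.
Need P(θ < 0.18) = 0.8 under Beta(0.13s, 0.87s). Normal approximation: (q−m)/√(m(1−m)/s) ≈ z_{0.8} = 0.842, so s ≈ 0.13·0.87·(0.842)²/(0.18−0.13)² = 32.0.
At s = 32.0: P(θ<0.18) ≈ 0.813. Adjusting to match 0.8 gives s ≈ 27.45.
So α = 0.13·27.45 ≈ 3.57, β = 0.87·27.45 ≈ 23.88.

α ≈ 3.57, β ≈ 23.88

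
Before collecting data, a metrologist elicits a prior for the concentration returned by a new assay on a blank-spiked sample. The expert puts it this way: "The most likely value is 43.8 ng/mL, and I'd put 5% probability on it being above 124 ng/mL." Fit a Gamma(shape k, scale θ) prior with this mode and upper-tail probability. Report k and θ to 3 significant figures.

Gamma(k,θ) with k>1 has mode (k−1)θ, so θ = 43.8/(k−1).
Need P(X < 124) = 0.95 with θ tied to k this way. Start at k = 2, θ = 43.8: P(X<124) ≈ 0.774.
Too low — raise k to concentrate. Iterating converges to k ≈ 3.47.
Then θ = 43.8/(3.47−1) ≈ 17.7.

k ≈ 3.47, θ ≈ 17.7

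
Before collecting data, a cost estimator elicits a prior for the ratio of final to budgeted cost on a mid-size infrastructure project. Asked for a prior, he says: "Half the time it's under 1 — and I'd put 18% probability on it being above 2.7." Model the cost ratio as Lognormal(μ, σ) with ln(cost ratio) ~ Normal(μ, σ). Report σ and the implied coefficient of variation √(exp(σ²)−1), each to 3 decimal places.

σ ≈ 1.085, CV ≈ 1.499

If T ~ Lognormal(μ,σ) then ln T ~ Normal(μ,σ), so the p-quantile of ln T is μ + z_p·σ.
ln(1) = 0 and ln(2.7) = 0.9933; z_{0.5} = 0, z_{0.82} = 0.9154.
σ = (0.9933 − 0)/(0.9154 − (0)) = 1.085.
μ = 0 − (0)·1.085 = 0.000.
CV = √(exp(σ²)−1) = √(exp(1.1774)−1) = 1.499.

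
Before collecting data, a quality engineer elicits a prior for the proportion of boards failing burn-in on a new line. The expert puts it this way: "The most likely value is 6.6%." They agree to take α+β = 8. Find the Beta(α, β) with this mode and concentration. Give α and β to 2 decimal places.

For α,β > 1 the Beta mode is (α−1)/(α+β−2). With α+β = 8, the mode is (α−1)/6.
Set (α−1)/6 = 0.066 → α = 1 + 0.066·6 = 1.40.
β = 8 − α = 6.60.

α = 1.40, β = 6.60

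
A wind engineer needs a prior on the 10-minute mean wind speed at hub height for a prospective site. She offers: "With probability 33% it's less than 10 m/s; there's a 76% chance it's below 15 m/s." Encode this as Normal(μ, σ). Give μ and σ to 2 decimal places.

μ = 11.92, σ = 4.36

For Normal(μ,σ), the p-quantile is μ + z_p·σ. Here z_{0.33} = -0.4399, z_{0.76} = 0.7063.
So 10 = μ − 0.4399σ and 15 = μ + 0.7063σ.
Subtracting: σ = (15 − 10)/(0.7063 − (-0.4399)) = 4.36.
Then μ = 10 − (-0.4399)·4.36 = 11.92.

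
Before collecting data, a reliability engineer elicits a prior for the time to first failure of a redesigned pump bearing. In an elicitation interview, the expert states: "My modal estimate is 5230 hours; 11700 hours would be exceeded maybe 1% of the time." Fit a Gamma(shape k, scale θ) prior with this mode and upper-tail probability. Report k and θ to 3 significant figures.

Gamma(k,θ) with k>1 has mode (k−1)θ, so θ = 5230/(k−1).
Need P(X < 11700) = 0.99 with θ tied to k this way. Start at k = 2, θ = 5230: P(X<11700) ≈ 0.654.
Too low — raise k to concentrate. Iterating converges to k ≈ 8.41.
Then θ = 5230/(8.41−1) ≈ 706.

k ≈ 8.41, θ ≈ 706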